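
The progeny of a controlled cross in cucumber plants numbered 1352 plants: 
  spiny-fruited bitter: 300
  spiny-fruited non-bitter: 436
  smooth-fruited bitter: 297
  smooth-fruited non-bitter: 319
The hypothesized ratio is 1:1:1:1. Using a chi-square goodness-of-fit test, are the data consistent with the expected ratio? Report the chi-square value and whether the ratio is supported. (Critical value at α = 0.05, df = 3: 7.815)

Total ratio parts = 4. Expected numbers out of 1352:
  spiny-fruited bitter: 1352 × 1/4 = 338
  spiny-fruited non-bitter: 1352 × 1/4 = 338
  smooth-fruited bitter: 1352 × 1/4 = 338
  smooth-fruited non-bitter: 1352 × 1/4 = 338
χ² = Σ (O − E)² / E
  spiny-fruited bitter: (300 − 338)² / 338 = 4.2722
  spiny-fruited non-bitter: (436 − 338)² / 338 = 28.4142
  smooth-fruited bitter: (297 − 338)² / 338 = 4.9734
  smooth-fruited non-bitter: (319 − 338)² / 338 = 1.0680
χ² = 4.2722 + 28.4142 + 4.9734 + 1.0680 = 38.7278 ≈ 38.728
Degrees of freedom = 4 − 1 = 3; critical value at α = 0.05 is 7.815.
Since 38.728 > 7.815, we reject the null hypothesis — the data do not fit the 1:1:1:1 ratio.

38.728; not consistent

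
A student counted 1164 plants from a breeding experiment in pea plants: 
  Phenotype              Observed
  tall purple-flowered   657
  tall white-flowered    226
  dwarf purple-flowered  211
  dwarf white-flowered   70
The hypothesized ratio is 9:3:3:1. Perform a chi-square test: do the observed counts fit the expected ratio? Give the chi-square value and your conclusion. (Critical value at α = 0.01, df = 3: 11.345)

Expected counts for N = 1164 under a 9:3:3:1 ratio (total parts = 16):
  tall purple-flowered: 1164 × 9/16 = 654.75
  tall white-flowered: 1164 × 3/16 = 218.25
  dwarf purple-flowered: 1164 × 3/16 = 218.25
  dwarf white-flowered: 1164 × 1/16 = 72.75
χ² = Σ (O − E)² / E
  tall purple-flowered: (657 − 654.75)² / 654.75 = 0.0077
  tall white-flowered: (226 − 218.25)² / 218.25 = 0.2752
  dwarf purple-flowered: (211 − 218.25)² / 218.25 = 0.2408
  dwarf white-flowered: (70 − 72.75)² / 72.75 = 0.1040
χ² = 0.0077 + 0.2752 + 0.2408 + 0.1040 = 0.6277 ≈ 0.628
Degrees of freedom = 4 − 1 = 3; critical value at α = 0.01 is 11.345.
Since 0.628 < 11.345, we fail to reject the null hypothesis — the data are consistent with the 9:3:3:1 ratio.

0.628; consistent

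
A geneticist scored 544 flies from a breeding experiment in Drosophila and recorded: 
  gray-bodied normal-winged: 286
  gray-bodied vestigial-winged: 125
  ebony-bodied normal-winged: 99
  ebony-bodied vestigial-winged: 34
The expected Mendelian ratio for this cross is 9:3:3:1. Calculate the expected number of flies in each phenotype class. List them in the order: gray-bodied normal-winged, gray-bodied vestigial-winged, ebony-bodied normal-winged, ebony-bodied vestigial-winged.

306, 102, 102, 34

The 9:3:3:1 ratio has 16 parts, so with N = 544 the expected counts are:
  gray-bodied normal-winged: 544 × 9/16 = 306
  gray-bodied vestigial-winged: 544 × 3/16 = 102
  ebony-bodied normal-winged: 544 × 3/16 = 102
  ebony-bodied vestigial-winged: 544 × 1/16 = 34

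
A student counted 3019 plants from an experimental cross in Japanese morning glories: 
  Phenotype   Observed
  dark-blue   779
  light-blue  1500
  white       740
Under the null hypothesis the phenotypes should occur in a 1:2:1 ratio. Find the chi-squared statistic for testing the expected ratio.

Expected counts for N = 3019 under a 1:2:1 ratio (total parts = 4):
  dark-blue: 3019 × 1/4 = 754.75
  light-blue: 3019 × 2/4 = 1509.5
  white: 3019 × 1/4 = 754.75
χ² = Σ (O − E)² / E
  dark-blue: (779 − 754.75)² / 754.75 = 0.7791
  light-blue: (1500 − 1509.5)² / 1509.5 = 0.0598
  white: (740 − 754.75)² / 754.75 = 0.2883
χ² = 0.7791 + 0.0598 + 0.2883 = 1.1272 ≈ 1.127

1.127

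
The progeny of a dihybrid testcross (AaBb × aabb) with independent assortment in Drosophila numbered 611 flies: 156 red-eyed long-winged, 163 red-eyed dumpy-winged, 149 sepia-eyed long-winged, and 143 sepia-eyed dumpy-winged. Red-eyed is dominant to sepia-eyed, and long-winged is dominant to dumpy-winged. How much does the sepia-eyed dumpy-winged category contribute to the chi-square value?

A dihybrid testcross with independent assortment gives a 1:1:1:1 ratio.
Expected counts for N = 611 under a 1:1:1:1 ratio (total parts = 4):
  red-eyed long-winged: 611 × 1/4 = 152.75
  red-eyed dumpy-winged: 611 × 1/4 = 152.75
  sepia-eyed long-winged: 611 × 1/4 = 152.75
  sepia-eyed dumpy-winged: 611 × 1/4 = 152.75
Contribution of sepia-eyed dumpy-winged: (143 − 152.75)² / 152.75 = 0.6223

0.622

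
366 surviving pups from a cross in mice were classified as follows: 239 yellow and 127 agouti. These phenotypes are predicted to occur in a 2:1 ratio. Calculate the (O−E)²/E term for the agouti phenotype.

0.205

The 2:1 ratio has 3 parts, so with N = 366 the expected counts are:
  yellow: 366 × 2/3 = 244
  agouti: 366 × 1/3 = 122
Contribution of agouti: (127 − 122)² / 122 = 0.2049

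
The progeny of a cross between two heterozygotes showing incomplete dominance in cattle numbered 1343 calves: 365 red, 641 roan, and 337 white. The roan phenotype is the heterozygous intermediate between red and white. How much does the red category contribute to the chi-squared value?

2.548

With incomplete dominance, a heterozygote × heterozygote cross gives a 1:2:1 phenotypic ratio.
The 1:2:1 ratio has 4 parts, so with N = 1343 the expected counts are:
  red: 1343 × 1/4 = 335.75
  roan: 1343 × 2/4 = 671.5
  white: 1343 × 1/4 = 335.75
Contribution of red: (365 − 335.75)² / 335.75 = 2.5482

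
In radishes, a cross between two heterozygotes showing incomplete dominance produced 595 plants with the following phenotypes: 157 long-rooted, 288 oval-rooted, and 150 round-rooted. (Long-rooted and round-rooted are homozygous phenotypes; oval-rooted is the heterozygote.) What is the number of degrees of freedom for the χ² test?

2

With incomplete dominance, a heterozygote × heterozygote cross gives a 1:2:1 phenotypic ratio.
A goodness-of-fit test with 3 phenotype classes has df = 3 − 1 = 2.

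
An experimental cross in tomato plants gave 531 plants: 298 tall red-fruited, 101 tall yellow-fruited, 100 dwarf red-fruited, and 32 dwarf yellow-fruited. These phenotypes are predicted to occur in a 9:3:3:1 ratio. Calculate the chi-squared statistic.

Expected counts for N = 531 under a 9:3:3:1 ratio (total parts = 16):
  tall red-fruited: 531 × 9/16 = 298.6875
  tall yellow-fruited: 531 × 3/16 = 99.5625
  dwarf red-fruited: 531 × 3/16 = 99.5625
  dwarf yellow-fruited: 531 × 1/16 = 33.1875
χ² = Σ (O − E)² / E
  tall red-fruited: (298 − 298.6875)² / 298.6875 = 0.0016
  tall yellow-fruited: (101 − 99.5625)² / 99.5625 = 0.0208
  dwarf red-fruited: (100 − 99.5625)² / 99.5625 = 0.0019
  dwarf yellow-fruited: (32 − 33.1875)² / 33.1875 = 0.0425
χ² = 0.0016 + 0.0208 + 0.0019 + 0.0425 = 0.0668 ≈ 0.067

0.067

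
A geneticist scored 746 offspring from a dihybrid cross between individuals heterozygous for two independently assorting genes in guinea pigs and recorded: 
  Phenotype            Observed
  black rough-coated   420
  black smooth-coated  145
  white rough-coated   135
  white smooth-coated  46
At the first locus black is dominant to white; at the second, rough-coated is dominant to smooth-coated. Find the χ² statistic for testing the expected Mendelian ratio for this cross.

0.366

A dihybrid F₂ with independent assortment and complete dominance at both loci gives a 9:3:3:1 phenotypic ratio.
Under the 9:3:3:1 hypothesis (Σ ratio = 16, N = 746):
  black rough-coated: 746 × 9/16 = 419.625
  black smooth-coated: 746 × 3/16 = 139.875
  white rough-coated: 746 × 3/16 = 139.875
  white smooth-coated: 746 × 1/16 = 46.625
χ² = Σ (O − E)² / E
  black rough-coated: (420 − 419.625)² / 419.625 = 0.0003
  black smooth-coated: (145 − 139.875)² / 139.875 = 0.1878
  white rough-coated: (135 − 139.875)² / 139.875 = 0.1699
  white smooth-coated: (46 − 46.625)² / 46.625 = 0.0084
χ² = 0.0003 + 0.1878 + 0.1699 + 0.0084 = 0.3664 ≈ 0.366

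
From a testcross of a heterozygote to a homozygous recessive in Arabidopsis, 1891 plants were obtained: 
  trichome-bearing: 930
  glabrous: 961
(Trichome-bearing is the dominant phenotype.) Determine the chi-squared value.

A testcross of a heterozygote (Aa × aa) gives a 1:1 phenotypic ratio.
Total ratio parts = 2. Expected numbers out of 1891:
  trichome-bearing: 1891 × 1/2 = 945.5
  glabrous: 1891 × 1/2 = 945.5
χ² = Σ (O − E)² / E
  trichome-bearing: (930 − 945.5)² / 945.5 = 0.2541
  glabrous: (961 − 945.5)² / 945.5 = 0.2541
χ² = 0.2541 + 0.2541 = 0.5082 ≈ 0.508

0.508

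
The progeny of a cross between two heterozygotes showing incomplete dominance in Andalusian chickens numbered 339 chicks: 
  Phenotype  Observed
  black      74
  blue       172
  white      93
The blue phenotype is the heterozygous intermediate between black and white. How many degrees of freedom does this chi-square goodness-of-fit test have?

With incomplete dominance, a heterozygote × heterozygote cross gives a 1:2:1 phenotypic ratio.
A goodness-of-fit test with 3 phenotype classes has df = 3 − 1 = 2.

2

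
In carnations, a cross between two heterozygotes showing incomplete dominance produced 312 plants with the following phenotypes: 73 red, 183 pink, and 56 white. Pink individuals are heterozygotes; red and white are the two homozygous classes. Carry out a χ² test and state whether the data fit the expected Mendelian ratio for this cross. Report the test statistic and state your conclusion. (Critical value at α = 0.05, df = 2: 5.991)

11.199; not consistent

With incomplete dominance, a heterozygote × heterozygote cross gives a 1:2:1 phenotypic ratio.
The 1:2:1 ratio has 4 parts, so with N = 312 the expected counts are:
  red: 312 × 1/4 = 78
  pink: 312 × 2/4 = 156
  white: 312 × 1/4 = 78
χ² = Σ (O − E)² / E
  red: (73 − 78)² / 78 = 0.3205
  pink: (183 − 156)² / 156 = 4.6731
  white: (56 − 78)² / 78 = 6.2051
χ² = 0.3205 + 4.6731 + 6.2051 = 11.1987 ≈ 11.199
Degrees of freedom = 3 − 1 = 2; critical value at α = 0.05 is 5.991.
Since 11.199 > 5.991, we reject the null hypothesis — the data do not fit the 1:2:1 ratio.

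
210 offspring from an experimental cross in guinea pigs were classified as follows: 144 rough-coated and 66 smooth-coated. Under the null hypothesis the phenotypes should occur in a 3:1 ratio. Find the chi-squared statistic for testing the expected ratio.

Expected counts for N = 210 under a 3:1 ratio (total parts = 4):
  rough-coated: 210 × 3/4 = 157.5
  smooth-coated: 210 × 1/4 = 52.5
χ² = Σ (O − E)² / E
  rough-coated: (144 − 157.5)² / 157.5 = 1.1571
  smooth-coated: (66 − 52.5)² / 52.5 = 3.4714
χ² = 1.1571 + 3.4714 = 4.6285 ≈ 4.629

4.629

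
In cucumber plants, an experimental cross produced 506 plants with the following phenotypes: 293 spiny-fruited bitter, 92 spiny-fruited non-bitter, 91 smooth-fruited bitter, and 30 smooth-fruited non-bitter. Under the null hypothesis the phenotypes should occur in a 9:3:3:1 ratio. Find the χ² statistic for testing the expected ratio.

The 9:3:3:1 ratio has 16 parts, so with N = 506 the expected counts are:
  spiny-fruited bitter: 506 × 9/16 = 284.625
  spiny-fruited non-bitter: 506 × 3/16 = 94.875
  smooth-fruited bitter: 506 × 3/16 = 94.875
  smooth-fruited non-bitter: 506 × 1/16 = 31.625
χ² = Σ (O − E)² / E
  spiny-fruited bitter: (293 − 284.625)² / 284.625 = 0.2464
  spiny-fruited non-bitter: (92 − 94.875)² / 94.875 = 0.0871
  smooth-fruited bitter: (91 − 94.875)² / 94.875 = 0.1583
  smooth-fruited non-bitter: (30 − 31.625)² / 31.625 = 0.0835
χ² = 0.2464 + 0.0871 + 0.1583 + 0.0835 = 0.5753 ≈ 0.575

0.575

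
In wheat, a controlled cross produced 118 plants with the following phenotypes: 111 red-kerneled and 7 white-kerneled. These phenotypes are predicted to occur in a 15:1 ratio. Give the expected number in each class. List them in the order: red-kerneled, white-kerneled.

110.625, 7.375

The 15:1 ratio has 16 parts, so with N = 118 the expected counts are:
  red-kerneled: 118 × 15/16 = 110.625
  white-kerneled: 118 × 1/16 = 7.375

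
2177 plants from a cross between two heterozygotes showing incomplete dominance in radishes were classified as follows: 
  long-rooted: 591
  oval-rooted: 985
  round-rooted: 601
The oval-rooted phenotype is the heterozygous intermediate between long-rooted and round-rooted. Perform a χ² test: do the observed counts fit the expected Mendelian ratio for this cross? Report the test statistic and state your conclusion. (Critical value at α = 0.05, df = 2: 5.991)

With incomplete dominance, a heterozygote × heterozygote cross gives a 1:2:1 phenotypic ratio.
Under the 1:2:1 hypothesis (Σ ratio = 4, N = 2177):
  long-rooted: 2177 × 1/4 = 544.25
  oval-rooted: 2177 × 2/4 = 1088.5
  round-rooted: 2177 × 1/4 = 544.25
χ² = Σ (O − E)² / E
  long-rooted: (591 − 544.25)² / 544.25 = 4.0157
  oval-rooted: (985 − 1088.5)² / 1088.5 = 9.8413
  round-rooted: (601 − 544.25)² / 544.25 = 5.9174
χ² = 4.0157 + 9.8413 + 5.9174 = 19.7744 ≈ 19.774
Degrees of freedom = 3 − 1 = 2; critical value at α = 0.05 is 5.991.
Since 19.774 > 5.991, we reject the null hypothesis — the data do not fit the 1:2:1 ratio.

19.774; not consistent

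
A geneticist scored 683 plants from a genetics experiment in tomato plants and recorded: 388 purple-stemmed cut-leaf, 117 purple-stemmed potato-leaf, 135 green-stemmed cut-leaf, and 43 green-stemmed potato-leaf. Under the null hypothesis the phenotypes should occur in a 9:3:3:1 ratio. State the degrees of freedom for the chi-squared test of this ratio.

3

A goodness-of-fit test with 4 phenotype classes has df = 4 − 1 = 3.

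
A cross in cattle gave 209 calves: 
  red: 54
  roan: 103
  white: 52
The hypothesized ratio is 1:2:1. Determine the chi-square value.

Total ratio parts = 4. Expected numbers out of 209:
  red: 209 × 1/4 = 52.25
  roan: 209 × 2/4 = 104.5
  white: 209 × 1/4 = 52.25
χ² = Σ (O − E)² / E
  red: (54 − 52.25)² / 52.25 = 0.0586
  roan: (103 − 104.5)² / 104.5 = 0.0215
  white: (52 − 52.25)² / 52.25 = 0.0012
χ² = 0.0586 + 0.0215 + 0.0012 = 0.0813 ≈ 0.081

0.081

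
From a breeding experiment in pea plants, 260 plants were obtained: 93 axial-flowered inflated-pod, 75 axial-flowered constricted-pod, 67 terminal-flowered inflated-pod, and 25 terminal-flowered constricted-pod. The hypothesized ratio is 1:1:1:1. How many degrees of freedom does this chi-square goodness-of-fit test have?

A goodness-of-fit test with 4 phenotype classes has df = 4 − 1 = 3.

3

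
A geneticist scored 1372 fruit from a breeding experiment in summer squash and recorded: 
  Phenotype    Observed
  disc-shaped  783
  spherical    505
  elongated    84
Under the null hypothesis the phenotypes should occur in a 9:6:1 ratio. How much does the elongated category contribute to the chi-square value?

Total ratio parts = 16. Expected numbers out of 1372:
  disc-shaped: 1372 × 9/16 = 771.75
  spherical: 1372 × 6/16 = 514.5
  elongated: 1372 × 1/16 = 85.75
Contribution of elongated: (84 − 85.75)² / 85.75 = 0.0357

0.036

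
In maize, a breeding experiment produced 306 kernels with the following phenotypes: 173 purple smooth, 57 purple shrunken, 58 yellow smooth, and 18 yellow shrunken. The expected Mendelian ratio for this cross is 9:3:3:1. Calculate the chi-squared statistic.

Expected counts for N = 306 under a 9:3:3:1 ratio (total parts = 16):
  purple smooth: 306 × 9/16 = 172.125
  purple shrunken: 306 × 3/16 = 57.375
  yellow smooth: 306 × 3/16 = 57.375
  yellow shrunken: 306 × 1/16 = 19.125
χ² = Σ (O − E)² / E
  purple smooth: (173 − 172.125)² / 172.125 = 0.0044
  purple shrunken: (57 − 57.375)² / 57.375 = 0.0025
  yellow smooth: (58 − 57.375)² / 57.375 = 0.0068
  yellow shrunken: (18 − 19.125)² / 19.125 = 0.0662
χ² = 0.0044 + 0.0025 + 0.0068 + 0.0662 = 0.0799 ≈ 0.080

0.080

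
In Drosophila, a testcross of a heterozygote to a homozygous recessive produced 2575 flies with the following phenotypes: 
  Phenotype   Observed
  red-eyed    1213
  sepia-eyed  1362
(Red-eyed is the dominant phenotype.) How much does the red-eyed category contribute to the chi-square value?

A testcross of a heterozygote (Aa × aa) gives a 1:1 phenotypic ratio.
Expected counts for N = 2575 under a 1:1 ratio (total parts = 2):
  red-eyed: 2575 × 1/2 = 1287.5
  sepia-eyed: 2575 × 1/2 = 1287.5
Contribution of red-eyed: (1213 − 1287.5)² / 1287.5 = 4.3109

4.311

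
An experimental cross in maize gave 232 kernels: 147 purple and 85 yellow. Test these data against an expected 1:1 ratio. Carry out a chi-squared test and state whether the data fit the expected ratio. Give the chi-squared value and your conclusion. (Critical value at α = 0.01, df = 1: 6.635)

The 1:1 ratio has 2 parts, so with N = 232 the expected counts are:
  purple: 232 × 1/2 = 116
  yellow: 232 × 1/2 = 116
χ² = Σ (O − E)² / E
  purple: (147 − 116)² / 116 = 8.2845
  yellow: (85 − 116)² / 116 = 8.2845
χ² = 8.2845 + 8.2845 = 16.569
Degrees of freedom = 2 − 1 = 1; critical value at α = 0.01 is 6.635.
Since 16.569 > 6.635, we reject the null hypothesis — the data do not fit the 1:1 ratio.

16.569; not consistent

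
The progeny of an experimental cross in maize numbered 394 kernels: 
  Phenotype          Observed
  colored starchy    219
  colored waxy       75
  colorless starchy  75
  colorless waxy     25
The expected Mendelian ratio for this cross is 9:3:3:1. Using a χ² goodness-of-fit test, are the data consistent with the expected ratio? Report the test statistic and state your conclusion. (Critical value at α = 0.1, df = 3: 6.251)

0.071; consistent

Expected counts for N = 394 under a 9:3:3:1 ratio (total parts = 16):
  colored starchy: 394 × 9/16 = 221.625
  colored waxy: 394 × 3/16 = 73.875
  colorless starchy: 394 × 3/16 = 73.875
  colorless waxy: 394 × 1/16 = 24.625
χ² = Σ (O − E)² / E
  colored starchy: (219 − 221.625)² / 221.625 = 0.0311
  colored waxy: (75 − 73.875)² / 73.875 = 0.0171
  colorless starchy: (75 − 73.875)² / 73.875 = 0.0171
  colorless waxy: (25 − 24.625)² / 24.625 = 0.0057
χ² = 0.0311 + 0.0171 + 0.0171 + 0.0057 = 0.071
Degrees of freedom = 4 − 1 = 3; critical value at α = 0.1 is 6.251.
Since 0.071 < 6.251, we fail to reject the null hypothesis — the data are consistent with the 9:3:3:1 ratio.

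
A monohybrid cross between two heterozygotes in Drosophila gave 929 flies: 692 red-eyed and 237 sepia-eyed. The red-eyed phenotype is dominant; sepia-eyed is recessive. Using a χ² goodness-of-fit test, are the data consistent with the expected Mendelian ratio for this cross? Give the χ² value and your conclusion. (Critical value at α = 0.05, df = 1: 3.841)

For a monohybrid cross between heterozygotes with complete dominance, the expected phenotypic ratio is 3:1.
Under the 3:1 hypothesis (Σ ratio = 4, N = 929):
  red-eyed: 929 × 3/4 = 696.75
  sepia-eyed: 929 × 1/4 = 232.25
χ² = Σ (O − E)² / E
  red-eyed: (692 − 696.75)² / 696.75 = 0.0324
  sepia-eyed: (237 − 232.25)² / 232.25 = 0.0971
χ² = 0.0324 + 0.0971 = 0.1295 ≈ 0.130
Degrees of freedom = 2 − 1 = 1; critical value at α = 0.05 is 3.841.
Since 0.130 < 3.841, we fail to reject the null hypothesis — the data are consistent with the 3:1 ratio.

0.130; consistent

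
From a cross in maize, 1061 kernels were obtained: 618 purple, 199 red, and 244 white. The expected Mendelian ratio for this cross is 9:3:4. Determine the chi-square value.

2.455

Under the 9:3:4 hypothesis (Σ ratio = 16, N = 1061):
  purple: 1061 × 9/16 = 596.8125
  red: 1061 × 3/16 = 198.9375
  white: 1061 × 4/16 = 265.25
χ² = Σ (O − E)² / E
  purple: (618 − 596.8125)² / 596.8125 = 0.7522
  red: (199 − 198.9375)² / 198.9375 = 0.0000
  white: (244 − 265.25)² / 265.25 = 1.7024
χ² = 0.7522 + 0.0000 + 1.7024 = 2.4546 ≈ 2.455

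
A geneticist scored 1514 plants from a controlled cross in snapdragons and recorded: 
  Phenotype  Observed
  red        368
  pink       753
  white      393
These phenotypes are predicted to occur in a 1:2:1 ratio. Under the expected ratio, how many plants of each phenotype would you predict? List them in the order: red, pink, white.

378.5, 757, 378.5

Total ratio parts = 4. Expected numbers out of 1514:
  red: 1514 × 1/4 = 378.5
  pink: 1514 × 2/4 = 757
  white: 1514 × 1/4 = 378.5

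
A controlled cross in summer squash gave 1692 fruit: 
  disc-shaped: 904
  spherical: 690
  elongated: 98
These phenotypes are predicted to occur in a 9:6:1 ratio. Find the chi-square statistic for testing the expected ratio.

Under the 9:6:1 hypothesis (Σ ratio = 16, N = 1692):
  disc-shaped: 1692 × 9/16 = 951.75
  spherical: 1692 × 6/16 = 634.5
  elongated: 1692 × 1/16 = 105.75
χ² = Σ (O − E)² / E
  disc-shaped: (904 − 951.75)² / 951.75 = 2.3957
  spherical: (690 − 634.5)² / 634.5 = 4.8546
  elongated: (98 − 105.75)² / 105.75 = 0.5680
χ² = 2.3957 + 4.8546 + 0.5680 = 7.8183 ≈ 7.818

7.818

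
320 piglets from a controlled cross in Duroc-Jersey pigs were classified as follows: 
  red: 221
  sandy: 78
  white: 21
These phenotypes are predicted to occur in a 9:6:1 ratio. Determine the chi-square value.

24.089

Total ratio parts = 16. Expected numbers out of 320:
  red: 320 × 9/16 = 180
  sandy: 320 × 6/16 = 120
  white: 320 × 1/16 = 20
χ² = Σ (O − E)² / E
  red: (221 − 180)² / 180 = 9.3389
  sandy: (78 − 120)² / 120 = 14.7000
  white: (21 − 20)² / 20 = 0.0500
χ² = 9.3389 + 14.7000 + 0.0500 = 24.0889 ≈ 24.089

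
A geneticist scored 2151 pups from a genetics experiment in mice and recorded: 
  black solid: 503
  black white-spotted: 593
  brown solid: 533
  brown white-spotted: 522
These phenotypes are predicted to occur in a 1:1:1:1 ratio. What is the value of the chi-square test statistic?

8.425

Expected counts for N = 2151 under a 1:1:1:1 ratio (total parts = 4):
  black solid: 2151 × 1/4 = 537.75
  black white-spotted: 2151 × 1/4 = 537.75
  brown solid: 2151 × 1/4 = 537.75
  brown white-spotted: 2151 × 1/4 = 537.75
χ² = Σ (O − E)² / E
  black solid: (503 − 537.75)² / 537.75 = 2.2456
  black white-spotted: (593 − 537.75)² / 537.75 = 5.6765
  brown solid: (533 − 537.75)² / 537.75 = 0.0420
  brown white-spotted: (522 − 537.75)² / 537.75 = 0.4613
χ² = 2.2456 + 5.6765 + 0.0420 + 0.4613 = 8.4254 ≈ 8.425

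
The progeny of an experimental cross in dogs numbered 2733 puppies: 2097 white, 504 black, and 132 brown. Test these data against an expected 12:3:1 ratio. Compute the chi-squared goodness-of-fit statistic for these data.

10.047

Total ratio parts = 16. Expected numbers out of 2733:
  white: 2733 × 12/16 = 2049.75
  black: 2733 × 3/16 = 512.4375
  brown: 2733 × 1/16 = 170.8125
χ² = Σ (O − E)² / E
  white: (2097 − 2049.75)² / 2049.75 = 1.0892
  black: (504 − 512.4375)² / 512.4375 = 0.1389
  brown: (132 − 170.8125)² / 170.8125 = 8.8191
χ² = 1.0892 + 0.1389 + 8.8191 = 10.0472 ≈ 10.047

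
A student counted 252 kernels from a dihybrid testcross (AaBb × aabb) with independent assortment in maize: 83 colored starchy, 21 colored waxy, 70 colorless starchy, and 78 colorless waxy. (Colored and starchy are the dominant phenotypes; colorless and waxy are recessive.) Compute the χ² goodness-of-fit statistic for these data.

A dihybrid testcross with independent assortment gives a 1:1:1:1 ratio.
Expected counts for N = 252 under a 1:1:1:1 ratio (total parts = 4):
  colored starchy: 252 × 1/4 = 63
  colored waxy: 252 × 1/4 = 63
  colorless starchy: 252 × 1/4 = 63
  colorless waxy: 252 × 1/4 = 63
χ² = Σ (O − E)² / E
  colored starchy: (83 − 63)² / 63 = 6.3492
  colored waxy: (21 − 63)² / 63 = 28.0000
  colorless starchy: (70 − 63)² / 63 = 0.7778
  colorless waxy: (78 − 63)² / 63 = 3.5714
χ² = 6.3492 + 28.0000 + 0.7778 + 3.5714 = 38.6984 ≈ 38.698

38.698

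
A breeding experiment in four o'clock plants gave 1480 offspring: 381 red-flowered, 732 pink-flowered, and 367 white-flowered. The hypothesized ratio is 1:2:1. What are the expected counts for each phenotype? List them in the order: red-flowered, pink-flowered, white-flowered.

370, 740, 370

Total ratio parts = 4. Expected numbers out of 1480:
  red-flowered: 1480 × 1/4 = 370
  pink-flowered: 1480 × 2/4 = 740
  white-flowered: 1480 × 1/4 = 370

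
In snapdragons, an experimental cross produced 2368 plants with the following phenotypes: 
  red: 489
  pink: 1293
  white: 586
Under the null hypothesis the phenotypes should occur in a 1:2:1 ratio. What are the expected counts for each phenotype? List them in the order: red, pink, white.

592, 1184, 592

Total ratio parts = 4. Expected numbers out of 2368:
  red: 2368 × 1/4 = 592
  pink: 2368 × 2/4 = 1184
  white: 2368 × 1/4 = 592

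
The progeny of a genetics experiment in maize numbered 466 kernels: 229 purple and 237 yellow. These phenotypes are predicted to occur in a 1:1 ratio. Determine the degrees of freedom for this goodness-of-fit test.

A goodness-of-fit test with 2 phenotype classes has df = 2 − 1 = 1.

1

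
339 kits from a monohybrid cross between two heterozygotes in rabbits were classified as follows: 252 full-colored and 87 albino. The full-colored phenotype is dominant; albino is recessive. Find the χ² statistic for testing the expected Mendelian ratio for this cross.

0.080

For a monohybrid cross between heterozygotes with complete dominance, the expected phenotypic ratio is 3:1.
The 3:1 ratio has 4 parts, so with N = 339 the expected counts are:
  full-colored: 339 × 3/4 = 254.25
  albino: 339 × 1/4 = 84.75
χ² = Σ (O − E)² / E
  full-colored: (252 − 254.25)² / 254.25 = 0.0199
  albino: (87 − 84.75)² / 84.75 = 0.0597
χ² = 0.0199 + 0.0597 = 0.0796 ≈ 0.080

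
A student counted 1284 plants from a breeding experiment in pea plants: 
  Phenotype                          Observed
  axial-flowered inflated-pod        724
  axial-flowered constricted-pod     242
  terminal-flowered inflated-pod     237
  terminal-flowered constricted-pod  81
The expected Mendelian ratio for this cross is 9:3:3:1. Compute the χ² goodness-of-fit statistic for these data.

0.076

The 9:3:3:1 ratio has 16 parts, so with N = 1284 the expected counts are:
  axial-flowered inflated-pod: 1284 × 9/16 = 722.25
  axial-flowered constricted-pod: 1284 × 3/16 = 240.75
  terminal-flowered inflated-pod: 1284 × 3/16 = 240.75
  terminal-flowered constricted-pod: 1284 × 1/16 = 80.25
χ² = Σ (O − E)² / E
  axial-flowered inflated-pod: (724 − 722.25)² / 722.25 = 0.0042
  axial-flowered constricted-pod: (242 − 240.75)² / 240.75 = 0.0065
  terminal-flowered inflated-pod: (237 − 240.75)² / 240.75 = 0.0584
  terminal-flowered constricted-pod: (81 − 80.25)² / 80.25 = 0.0070
χ² = 0.0042 + 0.0065 + 0.0584 + 0.0070 = 0.0761 ≈ 0.076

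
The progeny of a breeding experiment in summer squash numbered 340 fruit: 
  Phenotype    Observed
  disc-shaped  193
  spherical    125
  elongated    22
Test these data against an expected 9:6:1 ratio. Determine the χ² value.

Expected counts for N = 340 under a 9:6:1 ratio (total parts = 16):
  disc-shaped: 340 × 9/16 = 191.25
  spherical: 340 × 6/16 = 127.5
  elongated: 340 × 1/16 = 21.25
χ² = Σ (O − E)² / E
  disc-shaped: (193 − 191.25)² / 191.25 = 0.0160
  spherical: (125 − 127.5)² / 127.5 = 0.0490
  elongated: (22 − 21.25)² / 21.25 = 0.0265
χ² = 0.0160 + 0.0490 + 0.0265 = 0.0915 ≈ 0.092

0.092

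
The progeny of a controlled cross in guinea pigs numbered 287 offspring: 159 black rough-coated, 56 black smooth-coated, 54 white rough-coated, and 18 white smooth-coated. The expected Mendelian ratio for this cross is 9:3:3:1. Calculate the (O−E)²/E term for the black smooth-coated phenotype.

0.089

Total ratio parts = 16. Expected numbers out of 287:
  black rough-coated: 287 × 9/16 = 161.4375
  black smooth-coated: 287 × 3/16 = 53.8125
  white rough-coated: 287 × 3/16 = 53.8125
  white smooth-coated: 287 × 1/16 = 17.9375
Contribution of black smooth-coated: (56 − 53.8125)² / 53.8125 = 0.0889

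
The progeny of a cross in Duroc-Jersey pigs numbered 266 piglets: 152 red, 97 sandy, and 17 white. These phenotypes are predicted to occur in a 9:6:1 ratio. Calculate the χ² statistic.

0.122

The 9:6:1 ratio has 16 parts, so with N = 266 the expected counts are:
  red: 266 × 9/16 = 149.625
  sandy: 266 × 6/16 = 99.75
  white: 266 × 1/16 = 16.625
χ² = Σ (O − E)² / E
  red: (152 − 149.625)² / 149.625 = 0.0377
  sandy: (97 − 99.75)² / 99.75 = 0.0758
  white: (17 − 16.625)² / 16.625 = 0.0085
χ² = 0.0377 + 0.0758 + 0.0085 = 0.122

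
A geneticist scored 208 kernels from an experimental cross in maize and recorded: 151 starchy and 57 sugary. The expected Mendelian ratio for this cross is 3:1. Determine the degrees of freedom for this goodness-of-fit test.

1

A goodness-of-fit test with 2 phenotype classes has df = 2 − 1 = 1.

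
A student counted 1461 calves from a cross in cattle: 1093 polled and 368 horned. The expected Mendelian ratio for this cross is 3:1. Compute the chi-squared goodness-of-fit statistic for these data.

Total ratio parts = 4. Expected numbers out of 1461:
  polled: 1461 × 3/4 = 1095.75
  horned: 1461 × 1/4 = 365.25
χ² = Σ (O − E)² / E
  polled: (1093 − 1095.75)² / 1095.75 = 0.0069
  horned: (368 − 365.25)² / 365.25 = 0.0207
χ² = 0.0069 + 0.0207 = 0.0276 ≈ 0.028

0.028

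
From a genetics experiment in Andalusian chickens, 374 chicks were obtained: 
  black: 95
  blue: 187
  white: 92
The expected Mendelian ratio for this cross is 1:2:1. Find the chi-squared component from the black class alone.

Under the 1:2:1 hypothesis (Σ ratio = 4, N = 374):
  black: 374 × 1/4 = 93.5
  blue: 374 × 2/4 = 187
  white: 374 × 1/4 = 93.5
Contribution of black: (95 − 93.5)² / 93.5 = 0.0241

0.024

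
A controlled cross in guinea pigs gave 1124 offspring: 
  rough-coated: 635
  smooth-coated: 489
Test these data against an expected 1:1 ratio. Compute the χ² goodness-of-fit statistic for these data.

18.964

Expected counts for N = 1124 under a 1:1 ratio (total parts = 2):
  rough-coated: 1124 × 1/2 = 562
  smooth-coated: 1124 × 1/2 = 562
χ² = Σ (O − E)² / E
  rough-coated: (635 − 562)² / 562 = 9.4822
  smooth-coated: (489 − 562)² / 562 = 9.4822
χ² = 9.4822 + 9.4822 = 18.9644 ≈ 18.964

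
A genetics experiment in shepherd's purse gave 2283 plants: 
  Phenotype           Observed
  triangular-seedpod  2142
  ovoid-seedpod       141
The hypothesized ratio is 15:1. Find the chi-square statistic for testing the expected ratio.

0.021

The 15:1 ratio has 16 parts, so with N = 2283 the expected counts are:
  triangular-seedpod: 2283 × 15/16 = 2140.3125
  ovoid-seedpod: 2283 × 1/16 = 142.6875
χ² = Σ (O − E)² / E
  triangular-seedpod: (2142 − 2140.3125)² / 2140.3125 = 0.0013
  ovoid-seedpod: (141 − 142.6875)² / 142.6875 = 0.0200
χ² = 0.0013 + 0.0200 = 0.0213 ≈ 0.021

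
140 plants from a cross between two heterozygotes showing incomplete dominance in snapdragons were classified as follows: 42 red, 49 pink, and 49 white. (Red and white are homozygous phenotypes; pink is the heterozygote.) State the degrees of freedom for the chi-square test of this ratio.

2

With incomplete dominance, a heterozygote × heterozygote cross gives a 1:2:1 phenotypic ratio.
A goodness-of-fit test with 3 phenotype classes has df = 3 − 1 = 2.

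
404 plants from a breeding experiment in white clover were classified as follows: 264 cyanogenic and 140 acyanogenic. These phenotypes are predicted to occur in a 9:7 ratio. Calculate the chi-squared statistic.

Expected counts for N = 404 under a 9:7 ratio (total parts = 16):
  cyanogenic: 404 × 9/16 = 227.25
  acyanogenic: 404 × 7/16 = 176.75
χ² = Σ (O − E)² / E
  cyanogenic: (264 − 227.25)² / 227.25 = 5.9431
  acyanogenic: (140 − 176.75)² / 176.75 = 7.6411
χ² = 5.9431 + 7.6411 = 13.5842 ≈ 13.584

13.584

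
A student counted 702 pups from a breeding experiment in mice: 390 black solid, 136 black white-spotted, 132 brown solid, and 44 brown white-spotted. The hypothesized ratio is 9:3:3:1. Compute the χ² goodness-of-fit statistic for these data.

Under the 9:3:3:1 hypothesis (Σ ratio = 16, N = 702):
  black solid: 702 × 9/16 = 394.875
  black white-spotted: 702 × 3/16 = 131.625
  brown solid: 702 × 3/16 = 131.625
  brown white-spotted: 702 × 1/16 = 43.875
χ² = Σ (O − E)² / E
  black solid: (390 − 394.875)² / 394.875 = 0.0602
  black white-spotted: (136 − 131.625)² / 131.625 = 0.1454
  brown solid: (132 − 131.625)² / 131.625 = 0.0011
  brown white-spotted: (44 − 43.875)² / 43.875 = 0.0004
χ² = 0.0602 + 0.1454 + 0.0011 + 0.0004 = 0.2071 ≈ 0.207

0.207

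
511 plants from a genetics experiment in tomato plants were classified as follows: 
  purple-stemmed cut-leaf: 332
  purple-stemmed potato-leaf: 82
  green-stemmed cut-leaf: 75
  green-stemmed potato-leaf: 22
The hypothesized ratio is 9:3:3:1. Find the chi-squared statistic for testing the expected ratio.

16.513

The 9:3:3:1 ratio has 16 parts, so with N = 511 the expected counts are:
  purple-stemmed cut-leaf: 511 × 9/16 = 287.4375
  purple-stemmed potato-leaf: 511 × 3/16 = 95.8125
  green-stemmed cut-leaf: 511 × 3/16 = 95.8125
  green-stemmed potato-leaf: 511 × 1/16 = 31.9375
χ² = Σ (O − E)² / E
  purple-stemmed cut-leaf: (332 − 287.4375)² / 287.4375 = 6.9087
  purple-stemmed potato-leaf: (82 − 95.8125)² / 95.8125 = 1.9912
  green-stemmed cut-leaf: (75 − 95.8125)² / 95.8125 = 4.5209
  green-stemmed potato-leaf: (22 − 31.9375)² / 31.9375 = 3.0921
χ² = 6.9087 + 1.9912 + 4.5209 + 3.0921 = 16.5129 ≈ 16.513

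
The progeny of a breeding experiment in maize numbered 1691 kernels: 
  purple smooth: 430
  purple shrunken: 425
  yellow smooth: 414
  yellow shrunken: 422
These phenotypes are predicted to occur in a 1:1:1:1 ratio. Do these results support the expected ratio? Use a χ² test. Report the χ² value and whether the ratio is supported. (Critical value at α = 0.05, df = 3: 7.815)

Under the 1:1:1:1 hypothesis (Σ ratio = 4, N = 1691):
  purple smooth: 1691 × 1/4 = 422.75
  purple shrunken: 1691 × 1/4 = 422.75
  yellow smooth: 1691 × 1/4 = 422.75
  yellow shrunken: 1691 × 1/4 = 422.75
χ² = Σ (O − E)² / E
  purple smooth: (430 − 422.75)² / 422.75 = 0.1243
  purple shrunken: (425 − 422.75)² / 422.75 = 0.0120
  yellow smooth: (414 − 422.75)² / 422.75 = 0.1811
  yellow shrunken: (422 − 422.75)² / 422.75 = 0.0013
χ² = 0.1243 + 0.0120 + 0.1811 + 0.0013 = 0.3187 ≈ 0.319
Degrees of freedom = 4 − 1 = 3; critical value at α = 0.05 is 7.815.
Since 0.319 < 7.815, we fail to reject the null hypothesis — the data are consistent with the 1:1:1:1 ratio.

0.319; consistent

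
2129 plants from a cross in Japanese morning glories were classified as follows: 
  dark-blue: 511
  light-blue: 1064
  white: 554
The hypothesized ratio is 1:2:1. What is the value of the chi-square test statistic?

Expected counts for N = 2129 under a 1:2:1 ratio (total parts = 4):
  dark-blue: 2129 × 1/4 = 532.25
  light-blue: 2129 × 2/4 = 1064.5
  white: 2129 × 1/4 = 532.25
χ² = Σ (O − E)² / E
  dark-blue: (511 − 532.25)² / 532.25 = 0.8484
  light-blue: (1064 − 1064.5)² / 1064.5 = 0.0002
  white: (554 − 532.25)² / 532.25 = 0.8888
χ² = 0.8484 + 0.0002 + 0.8888 = 1.7374 ≈ 1.737

1.737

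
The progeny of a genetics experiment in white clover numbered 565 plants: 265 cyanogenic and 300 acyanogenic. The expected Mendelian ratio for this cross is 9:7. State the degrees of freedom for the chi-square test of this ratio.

1

A goodness-of-fit test with 2 phenotype classes has df = 2 − 1 = 1.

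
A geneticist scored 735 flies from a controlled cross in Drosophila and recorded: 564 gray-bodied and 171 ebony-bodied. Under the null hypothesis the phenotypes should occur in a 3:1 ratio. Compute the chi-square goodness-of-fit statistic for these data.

1.180

Total ratio parts = 4. Expected numbers out of 735:
  gray-bodied: 735 × 3/4 = 551.25
  ebony-bodied: 735 × 1/4 = 183.75
χ² = Σ (O − E)² / E
  gray-bodied: (564 − 551.25)² / 551.25 = 0.2949
  ebony-bodied: (171 − 183.75)² / 183.75 = 0.8847
χ² = 0.2949 + 0.8847 = 1.1796 ≈ 1.180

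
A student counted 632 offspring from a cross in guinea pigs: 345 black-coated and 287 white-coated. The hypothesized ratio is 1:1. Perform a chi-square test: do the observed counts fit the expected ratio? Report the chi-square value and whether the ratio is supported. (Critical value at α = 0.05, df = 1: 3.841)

Under the 1:1 hypothesis (Σ ratio = 2, N = 632):
  black-coated: 632 × 1/2 = 316
  white-coated: 632 × 1/2 = 316
χ² = Σ (O − E)² / E
  black-coated: (345 − 316)² / 316 = 2.6614
  white-coated: (287 − 316)² / 316 = 2.6614
χ² = 2.6614 + 2.6614 = 5.3228 ≈ 5.323
Degrees of freedom = 2 − 1 = 1; critical value at α = 0.05 is 3.841.
Since 5.323 > 3.841, we reject the null hypothesis — the data do not fit the 1:1 ratio.

5.323; not consistent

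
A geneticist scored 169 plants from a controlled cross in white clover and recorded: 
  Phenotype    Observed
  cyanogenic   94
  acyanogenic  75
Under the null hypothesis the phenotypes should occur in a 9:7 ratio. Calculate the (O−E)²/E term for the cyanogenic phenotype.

0.012

Expected counts for N = 169 under a 9:7 ratio (total parts = 16):
  cyanogenic: 169 × 9/16 = 95.0625
  acyanogenic: 169 × 7/16 = 73.9375
Contribution of cyanogenic: (94 − 95.0625)² / 95.0625 = 0.0119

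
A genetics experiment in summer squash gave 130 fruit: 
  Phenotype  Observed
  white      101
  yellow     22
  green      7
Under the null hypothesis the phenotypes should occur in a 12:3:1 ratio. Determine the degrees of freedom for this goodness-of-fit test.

2

A goodness-of-fit test with 3 phenotype classes has df = 3 − 1 = 2.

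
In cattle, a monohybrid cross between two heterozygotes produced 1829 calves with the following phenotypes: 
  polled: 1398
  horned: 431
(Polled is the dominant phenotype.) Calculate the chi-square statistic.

2.009

For a monohybrid cross between heterozygotes with complete dominance, the expected phenotypic ratio is 3:1.
The 3:1 ratio has 4 parts, so with N = 1829 the expected counts are:
  polled: 1829 × 3/4 = 1371.75
  horned: 1829 × 1/4 = 457.25
χ² = Σ (O − E)² / E
  polled: (1398 − 1371.75)² / 1371.75 = 0.5023
  horned: (431 − 457.25)² / 457.25 = 1.5070
χ² = 0.5023 + 1.5070 = 2.0093 ≈ 2.009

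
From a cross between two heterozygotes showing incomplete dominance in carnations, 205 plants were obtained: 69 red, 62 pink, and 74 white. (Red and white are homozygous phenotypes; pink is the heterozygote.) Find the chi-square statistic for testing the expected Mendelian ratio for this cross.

32.249

With incomplete dominance, a heterozygote × heterozygote cross gives a 1:2:1 phenotypic ratio.
Expected counts for N = 205 under a 1:2:1 ratio (total parts = 4):
  red: 205 × 1/4 = 51.25
  pink: 205 × 2/4 = 102.5
  white: 205 × 1/4 = 51.25
χ² = Σ (O − E)² / E
  red: (69 − 51.25)² / 51.25 = 6.1476
  pink: (62 − 102.5)² / 102.5 = 16.0024
  white: (74 − 51.25)² / 51.25 = 10.0988
χ² = 6.1476 + 16.0024 + 10.0988 = 32.2488 ≈ 32.249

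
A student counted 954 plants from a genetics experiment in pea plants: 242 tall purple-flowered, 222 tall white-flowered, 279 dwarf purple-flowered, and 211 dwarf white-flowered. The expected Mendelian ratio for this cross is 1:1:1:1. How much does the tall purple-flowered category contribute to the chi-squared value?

0.051

Total ratio parts = 4. Expected numbers out of 954:
  tall purple-flowered: 954 × 1/4 = 238.5
  tall white-flowered: 954 × 1/4 = 238.5
  dwarf purple-flowered: 954 × 1/4 = 238.5
  dwarf white-flowered: 954 × 1/4 = 238.5
Contribution of tall purple-flowered: (242 − 238.5)² / 238.5 = 0.0514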